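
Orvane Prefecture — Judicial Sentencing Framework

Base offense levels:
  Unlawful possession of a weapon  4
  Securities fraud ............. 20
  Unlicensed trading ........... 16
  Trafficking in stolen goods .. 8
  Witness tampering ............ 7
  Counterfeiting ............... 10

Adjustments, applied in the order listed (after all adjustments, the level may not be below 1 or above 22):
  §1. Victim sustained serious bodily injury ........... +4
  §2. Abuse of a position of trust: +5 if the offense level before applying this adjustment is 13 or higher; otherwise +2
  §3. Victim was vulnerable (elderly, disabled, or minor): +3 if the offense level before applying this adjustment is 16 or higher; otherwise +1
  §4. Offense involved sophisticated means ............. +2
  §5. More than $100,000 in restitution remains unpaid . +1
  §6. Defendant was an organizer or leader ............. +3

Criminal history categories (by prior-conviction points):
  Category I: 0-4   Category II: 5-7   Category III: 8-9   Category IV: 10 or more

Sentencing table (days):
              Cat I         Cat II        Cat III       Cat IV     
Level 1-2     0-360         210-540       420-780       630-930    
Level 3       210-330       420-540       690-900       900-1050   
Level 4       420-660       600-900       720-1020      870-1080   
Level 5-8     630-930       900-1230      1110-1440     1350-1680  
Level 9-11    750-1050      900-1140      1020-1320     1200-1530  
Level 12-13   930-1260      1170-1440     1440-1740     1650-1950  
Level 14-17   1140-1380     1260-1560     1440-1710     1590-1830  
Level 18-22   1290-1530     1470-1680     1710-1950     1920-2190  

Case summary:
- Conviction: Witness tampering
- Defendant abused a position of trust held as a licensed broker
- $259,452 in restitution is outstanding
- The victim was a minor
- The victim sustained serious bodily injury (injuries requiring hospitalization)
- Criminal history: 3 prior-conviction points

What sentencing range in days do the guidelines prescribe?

1140-1380 days

Base offense level for witness tampering: 7.
§1 applies: 7 + 4 = 11.
§2 applies (level before this adjustment is 11 < 13, so +2): 11 + 2 = 13.
§3 applies (level before this adjustment is 13 < 16, so +1): 13 + 1 = 14.
§4 does not apply.
§5 applies: 14 + 1 = 15.
Final offense level: 15.
Criminal history: 3 prior points → Category I (0-4).
Level 15 falls in the 14-17 band.
Grid: Level 14-17 × Category I = 1140-1380 days.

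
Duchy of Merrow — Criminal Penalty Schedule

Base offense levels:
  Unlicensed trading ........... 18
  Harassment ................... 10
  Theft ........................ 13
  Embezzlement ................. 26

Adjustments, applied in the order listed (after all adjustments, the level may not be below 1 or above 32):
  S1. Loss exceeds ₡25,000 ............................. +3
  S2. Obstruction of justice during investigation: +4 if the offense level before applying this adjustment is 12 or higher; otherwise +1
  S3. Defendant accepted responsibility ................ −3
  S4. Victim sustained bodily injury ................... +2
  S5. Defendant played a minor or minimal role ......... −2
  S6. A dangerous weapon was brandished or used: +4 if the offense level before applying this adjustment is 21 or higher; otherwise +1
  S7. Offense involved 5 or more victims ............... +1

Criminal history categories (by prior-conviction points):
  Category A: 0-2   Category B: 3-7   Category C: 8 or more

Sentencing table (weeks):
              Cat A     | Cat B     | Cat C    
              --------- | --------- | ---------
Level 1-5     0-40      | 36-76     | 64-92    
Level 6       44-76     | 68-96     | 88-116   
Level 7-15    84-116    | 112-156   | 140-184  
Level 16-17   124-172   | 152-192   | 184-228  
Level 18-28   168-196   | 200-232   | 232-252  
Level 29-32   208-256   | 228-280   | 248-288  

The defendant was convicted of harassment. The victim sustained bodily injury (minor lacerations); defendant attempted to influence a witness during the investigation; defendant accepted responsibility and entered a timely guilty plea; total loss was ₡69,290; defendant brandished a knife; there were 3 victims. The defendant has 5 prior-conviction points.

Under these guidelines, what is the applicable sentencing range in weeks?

152-192 weeks

Base offense level for harassment: 10.
S1 applies: 10 + 3 = 13.
S2 applies (level before this adjustment is 13 ≥ 12, so +4): 13 + 4 = 17.
S3 applies: 17 − 3 = 14.
S4 applies: 14 + 2 = 16.
S6 applies (level before this adjustment is 16 < 21, so +1): 16 + 1 = 17.
S7 does not apply.
Final offense level: 17.
Criminal history: 5 prior points → Category B (3-7).
Level 17 falls in the 16-17 band.
Grid: Level 16-17 × Category B = 152-192 weeks.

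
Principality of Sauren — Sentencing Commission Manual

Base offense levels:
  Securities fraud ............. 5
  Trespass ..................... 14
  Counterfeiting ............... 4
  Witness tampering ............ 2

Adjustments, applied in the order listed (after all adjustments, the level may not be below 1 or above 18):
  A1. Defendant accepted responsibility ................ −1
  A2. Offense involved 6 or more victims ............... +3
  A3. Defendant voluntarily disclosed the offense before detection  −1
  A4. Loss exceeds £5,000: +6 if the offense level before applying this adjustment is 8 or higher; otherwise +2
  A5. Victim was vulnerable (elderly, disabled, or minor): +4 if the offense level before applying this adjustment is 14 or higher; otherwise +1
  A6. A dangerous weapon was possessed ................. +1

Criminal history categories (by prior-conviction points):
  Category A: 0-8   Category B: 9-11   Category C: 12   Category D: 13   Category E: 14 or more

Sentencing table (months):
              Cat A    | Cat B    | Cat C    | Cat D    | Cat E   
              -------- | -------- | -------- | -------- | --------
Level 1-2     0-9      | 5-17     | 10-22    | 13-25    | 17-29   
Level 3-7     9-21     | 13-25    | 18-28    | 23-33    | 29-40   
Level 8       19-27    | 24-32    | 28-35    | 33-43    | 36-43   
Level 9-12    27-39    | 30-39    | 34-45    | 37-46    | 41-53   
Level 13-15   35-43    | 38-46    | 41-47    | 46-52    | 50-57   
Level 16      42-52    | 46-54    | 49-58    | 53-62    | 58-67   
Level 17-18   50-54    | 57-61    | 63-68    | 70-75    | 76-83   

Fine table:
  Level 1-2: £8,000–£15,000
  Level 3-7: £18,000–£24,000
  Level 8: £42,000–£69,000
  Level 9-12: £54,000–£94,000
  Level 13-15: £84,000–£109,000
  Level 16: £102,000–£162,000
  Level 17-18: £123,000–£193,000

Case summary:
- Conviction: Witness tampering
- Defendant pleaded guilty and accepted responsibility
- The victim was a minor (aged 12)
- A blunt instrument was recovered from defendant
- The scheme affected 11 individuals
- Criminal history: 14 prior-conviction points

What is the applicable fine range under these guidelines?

Base offense level for witness tampering: 2.
A1 applies: 2 − 1 = 1.
A2 applies: 1 + 3 = 4.
A3 does not apply.
A4 does not apply.
A5 applies (level before this adjustment is 4 < 14, so +1): 4 + 1 = 5.
A6 applies: 5 + 1 = 6.
Final offense level: 6.
Level 6 falls in the 3-7 band.
Fine table: Level 3-7 → £18,000–£24,000.

£18,000–£24,000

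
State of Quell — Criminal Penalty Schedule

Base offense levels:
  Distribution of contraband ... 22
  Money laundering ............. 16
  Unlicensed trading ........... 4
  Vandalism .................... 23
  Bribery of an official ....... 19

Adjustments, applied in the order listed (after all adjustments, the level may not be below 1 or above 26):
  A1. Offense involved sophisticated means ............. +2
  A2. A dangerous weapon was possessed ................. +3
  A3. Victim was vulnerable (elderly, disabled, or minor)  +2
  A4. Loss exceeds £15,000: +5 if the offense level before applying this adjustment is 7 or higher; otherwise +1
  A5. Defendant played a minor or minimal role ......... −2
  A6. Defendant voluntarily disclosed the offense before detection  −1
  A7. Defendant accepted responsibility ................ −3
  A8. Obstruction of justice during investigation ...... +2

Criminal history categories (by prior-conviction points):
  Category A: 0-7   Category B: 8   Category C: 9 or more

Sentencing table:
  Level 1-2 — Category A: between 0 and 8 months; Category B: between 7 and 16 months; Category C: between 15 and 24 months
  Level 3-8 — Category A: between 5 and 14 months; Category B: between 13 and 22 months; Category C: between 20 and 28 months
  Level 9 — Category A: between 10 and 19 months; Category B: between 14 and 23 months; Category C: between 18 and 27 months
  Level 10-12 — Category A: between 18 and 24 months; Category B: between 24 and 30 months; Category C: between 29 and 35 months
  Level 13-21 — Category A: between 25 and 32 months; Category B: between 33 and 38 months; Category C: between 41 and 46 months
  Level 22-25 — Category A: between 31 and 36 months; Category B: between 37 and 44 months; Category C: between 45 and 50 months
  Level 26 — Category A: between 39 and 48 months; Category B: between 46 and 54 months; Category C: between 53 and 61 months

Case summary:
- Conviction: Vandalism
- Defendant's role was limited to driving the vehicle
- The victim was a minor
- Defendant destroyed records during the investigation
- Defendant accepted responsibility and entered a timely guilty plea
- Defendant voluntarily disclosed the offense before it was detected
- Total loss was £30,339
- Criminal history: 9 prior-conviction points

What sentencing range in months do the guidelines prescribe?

53-61 months

Base offense level for vandalism: 23.
A2 does not apply.
A3 applies: 23 + 2 = 25.
A4 applies (level before this adjustment is 25 ≥ 7, so +5): 25 + 5 = 30.
A5 applies: 30 − 2 = 28.
A6 applies: 28 − 1 = 27.
A7 applies: 27 − 3 = 24.
A8 applies: 24 + 2 = 26.
Final offense level: 26.
Criminal history: 9 prior points → Category C (9+).
Level 26 falls in the 26 band.
Grid: Level 26 × Category C = 53-61 months.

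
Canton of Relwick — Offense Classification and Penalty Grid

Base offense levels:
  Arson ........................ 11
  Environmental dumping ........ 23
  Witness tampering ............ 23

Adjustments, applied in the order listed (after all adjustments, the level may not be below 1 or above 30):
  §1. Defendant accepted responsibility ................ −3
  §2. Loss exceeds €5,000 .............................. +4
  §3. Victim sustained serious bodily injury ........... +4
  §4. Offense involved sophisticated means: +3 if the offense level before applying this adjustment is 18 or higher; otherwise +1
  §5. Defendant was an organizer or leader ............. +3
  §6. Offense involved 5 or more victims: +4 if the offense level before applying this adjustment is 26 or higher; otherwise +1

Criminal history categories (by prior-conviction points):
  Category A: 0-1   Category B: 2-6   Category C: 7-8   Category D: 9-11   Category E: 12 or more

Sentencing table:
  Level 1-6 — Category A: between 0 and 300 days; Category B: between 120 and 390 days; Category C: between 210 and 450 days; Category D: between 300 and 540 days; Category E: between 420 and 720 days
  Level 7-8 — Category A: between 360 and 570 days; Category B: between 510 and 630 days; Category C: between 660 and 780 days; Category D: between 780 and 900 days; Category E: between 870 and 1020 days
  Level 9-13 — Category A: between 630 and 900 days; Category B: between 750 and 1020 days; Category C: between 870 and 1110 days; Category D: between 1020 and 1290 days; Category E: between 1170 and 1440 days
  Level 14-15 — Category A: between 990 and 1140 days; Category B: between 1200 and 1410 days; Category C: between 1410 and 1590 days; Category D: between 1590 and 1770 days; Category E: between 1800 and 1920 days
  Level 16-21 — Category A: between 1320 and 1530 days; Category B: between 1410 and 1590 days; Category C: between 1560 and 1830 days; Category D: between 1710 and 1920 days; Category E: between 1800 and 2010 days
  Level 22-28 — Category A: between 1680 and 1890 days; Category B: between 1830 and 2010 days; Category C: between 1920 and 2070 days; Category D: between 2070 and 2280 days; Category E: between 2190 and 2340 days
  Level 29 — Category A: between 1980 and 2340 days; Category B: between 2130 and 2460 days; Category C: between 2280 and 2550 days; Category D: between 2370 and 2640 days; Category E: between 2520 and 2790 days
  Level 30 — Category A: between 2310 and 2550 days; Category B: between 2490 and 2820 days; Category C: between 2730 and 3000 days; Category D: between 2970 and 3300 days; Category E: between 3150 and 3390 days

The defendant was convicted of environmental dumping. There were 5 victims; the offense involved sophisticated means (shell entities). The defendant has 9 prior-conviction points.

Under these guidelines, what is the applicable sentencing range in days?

2970-3300 days

Base offense level for environmental dumping: 23.
§2 does not apply.
§3 does not apply.
§4 applies (level before this adjustment is 23 ≥ 18, so +3): 23 + 3 = 26.
§6 applies (level before this adjustment is 26 ≥ 26, so +4): 26 + 4 = 30.
Final offense level: 30.
Criminal history: 9 prior points → Category D (9-11).
Level 30 falls in the 30 band.
Grid: Level 30 × Category D = 2970-3300 days.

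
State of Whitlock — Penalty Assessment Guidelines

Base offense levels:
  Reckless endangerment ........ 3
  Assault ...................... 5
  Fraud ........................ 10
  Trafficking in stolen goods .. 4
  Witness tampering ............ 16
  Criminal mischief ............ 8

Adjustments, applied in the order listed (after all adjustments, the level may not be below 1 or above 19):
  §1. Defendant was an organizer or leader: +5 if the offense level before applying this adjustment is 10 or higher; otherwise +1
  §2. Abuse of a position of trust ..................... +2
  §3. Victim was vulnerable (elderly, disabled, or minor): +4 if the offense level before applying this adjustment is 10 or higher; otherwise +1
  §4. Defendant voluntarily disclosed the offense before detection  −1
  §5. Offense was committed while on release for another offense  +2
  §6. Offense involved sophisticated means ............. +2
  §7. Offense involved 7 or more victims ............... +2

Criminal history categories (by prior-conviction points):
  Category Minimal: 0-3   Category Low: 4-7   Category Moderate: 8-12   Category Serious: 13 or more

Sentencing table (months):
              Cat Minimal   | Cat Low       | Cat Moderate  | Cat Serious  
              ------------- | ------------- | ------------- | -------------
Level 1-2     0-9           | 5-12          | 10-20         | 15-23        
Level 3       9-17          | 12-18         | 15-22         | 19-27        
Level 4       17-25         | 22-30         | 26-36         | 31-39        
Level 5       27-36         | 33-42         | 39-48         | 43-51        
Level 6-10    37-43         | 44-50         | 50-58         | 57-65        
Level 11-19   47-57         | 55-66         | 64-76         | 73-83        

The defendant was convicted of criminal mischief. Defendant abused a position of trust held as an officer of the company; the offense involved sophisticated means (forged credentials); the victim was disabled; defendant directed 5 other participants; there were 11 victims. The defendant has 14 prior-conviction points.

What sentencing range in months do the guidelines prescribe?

73-83 months

Base offense level for criminal mischief: 8.
§1 applies (level before this adjustment is 8 < 10, so +1): 8 + 1 = 9.
§2 applies: 9 + 2 = 11.
§3 applies (level before this adjustment is 11 ≥ 10, so +4): 11 + 4 = 15.
§4 does not apply.
§5 does not apply.
§6 applies: 15 + 2 = 17.
§7 applies: 17 + 2 = 19.
Final offense level: 19.
Criminal history: 14 prior points → Category Serious (13+).
Level 19 falls in the 11-19 band.
Grid: Level 11-19 × Category Serious = 73-83 months.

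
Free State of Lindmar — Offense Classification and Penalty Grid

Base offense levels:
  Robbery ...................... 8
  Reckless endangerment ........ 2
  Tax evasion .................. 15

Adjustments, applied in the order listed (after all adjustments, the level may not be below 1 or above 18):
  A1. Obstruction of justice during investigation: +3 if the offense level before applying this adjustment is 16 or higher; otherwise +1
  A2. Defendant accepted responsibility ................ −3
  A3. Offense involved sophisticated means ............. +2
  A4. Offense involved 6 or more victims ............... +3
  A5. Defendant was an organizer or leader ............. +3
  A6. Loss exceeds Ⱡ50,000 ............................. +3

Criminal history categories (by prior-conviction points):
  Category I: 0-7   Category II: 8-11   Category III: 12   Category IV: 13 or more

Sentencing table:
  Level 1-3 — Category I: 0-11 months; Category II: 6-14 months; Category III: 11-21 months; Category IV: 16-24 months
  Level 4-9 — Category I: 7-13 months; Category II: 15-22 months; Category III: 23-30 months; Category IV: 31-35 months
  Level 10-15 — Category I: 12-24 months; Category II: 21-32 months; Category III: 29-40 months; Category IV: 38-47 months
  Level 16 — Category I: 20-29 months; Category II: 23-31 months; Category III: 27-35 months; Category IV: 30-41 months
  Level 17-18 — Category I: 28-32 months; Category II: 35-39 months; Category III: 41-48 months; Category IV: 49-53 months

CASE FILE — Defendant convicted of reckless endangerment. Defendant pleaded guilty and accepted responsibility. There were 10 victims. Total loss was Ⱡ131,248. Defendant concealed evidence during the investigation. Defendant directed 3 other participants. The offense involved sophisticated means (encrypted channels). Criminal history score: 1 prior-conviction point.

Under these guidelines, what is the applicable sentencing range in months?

Base offense level for reckless endangerment: 2.
A1 applies (level before this adjustment is 2 < 16, so +1): 2 + 1 = 3.
A2 applies: 3 − 3 = 0.
A3 applies: 0 + 2 = 2.
A4 applies: 2 + 3 = 5.
A5 applies: 5 + 3 = 8.
A6 applies: 8 + 3 = 11.
Final offense level: 11.
Criminal history: 1 prior point → Category I (0-7).
Level 11 falls in the 10-15 band.
Grid: Level 10-15 × Category I = 12-24 months.

12-24 months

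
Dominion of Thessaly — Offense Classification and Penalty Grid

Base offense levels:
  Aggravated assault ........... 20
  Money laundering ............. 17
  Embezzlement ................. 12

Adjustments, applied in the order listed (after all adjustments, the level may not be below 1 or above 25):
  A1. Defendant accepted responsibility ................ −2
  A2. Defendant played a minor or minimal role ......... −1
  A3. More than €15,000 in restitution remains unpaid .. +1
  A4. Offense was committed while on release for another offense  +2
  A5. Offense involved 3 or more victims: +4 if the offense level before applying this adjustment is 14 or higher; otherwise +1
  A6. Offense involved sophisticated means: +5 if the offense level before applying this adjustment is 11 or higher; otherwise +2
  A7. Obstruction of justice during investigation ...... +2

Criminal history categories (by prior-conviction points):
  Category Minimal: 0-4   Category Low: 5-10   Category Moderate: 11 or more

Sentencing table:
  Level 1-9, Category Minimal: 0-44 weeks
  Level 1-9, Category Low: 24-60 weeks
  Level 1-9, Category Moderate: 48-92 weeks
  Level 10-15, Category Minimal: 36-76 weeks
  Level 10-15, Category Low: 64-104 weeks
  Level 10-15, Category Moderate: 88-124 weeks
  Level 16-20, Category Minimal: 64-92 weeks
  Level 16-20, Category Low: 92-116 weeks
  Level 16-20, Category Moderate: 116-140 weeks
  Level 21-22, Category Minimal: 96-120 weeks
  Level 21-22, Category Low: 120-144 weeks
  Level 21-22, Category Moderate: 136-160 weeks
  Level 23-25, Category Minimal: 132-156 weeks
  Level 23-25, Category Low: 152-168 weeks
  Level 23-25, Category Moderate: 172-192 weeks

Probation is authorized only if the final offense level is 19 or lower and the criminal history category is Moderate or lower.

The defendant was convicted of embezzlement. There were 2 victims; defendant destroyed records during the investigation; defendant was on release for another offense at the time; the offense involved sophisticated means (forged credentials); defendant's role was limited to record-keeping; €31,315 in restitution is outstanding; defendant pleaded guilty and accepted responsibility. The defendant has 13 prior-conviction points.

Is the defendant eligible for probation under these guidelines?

Base offense level for embezzlement: 12.
A1 applies: 12 − 2 = 10.
A2 applies: 10 − 1 = 9.
A3 applies: 9 + 1 = 10.
A4 applies: 10 + 2 = 12.
A5 does not apply.
A6 applies (level before this adjustment is 12 ≥ 11, so +5): 12 + 5 = 17.
A7 applies: 17 + 2 = 19.
Final offense level: 19.
Criminal history: 13 prior points → Category Moderate (11+).
Level 19 falls in the 16-20 band.
Grid: Level 16-20 × Category Moderate = 116-140 weeks.
Probation check: level 19 ≤ 19 and category Moderate ≤ Moderate → eligible.

Yes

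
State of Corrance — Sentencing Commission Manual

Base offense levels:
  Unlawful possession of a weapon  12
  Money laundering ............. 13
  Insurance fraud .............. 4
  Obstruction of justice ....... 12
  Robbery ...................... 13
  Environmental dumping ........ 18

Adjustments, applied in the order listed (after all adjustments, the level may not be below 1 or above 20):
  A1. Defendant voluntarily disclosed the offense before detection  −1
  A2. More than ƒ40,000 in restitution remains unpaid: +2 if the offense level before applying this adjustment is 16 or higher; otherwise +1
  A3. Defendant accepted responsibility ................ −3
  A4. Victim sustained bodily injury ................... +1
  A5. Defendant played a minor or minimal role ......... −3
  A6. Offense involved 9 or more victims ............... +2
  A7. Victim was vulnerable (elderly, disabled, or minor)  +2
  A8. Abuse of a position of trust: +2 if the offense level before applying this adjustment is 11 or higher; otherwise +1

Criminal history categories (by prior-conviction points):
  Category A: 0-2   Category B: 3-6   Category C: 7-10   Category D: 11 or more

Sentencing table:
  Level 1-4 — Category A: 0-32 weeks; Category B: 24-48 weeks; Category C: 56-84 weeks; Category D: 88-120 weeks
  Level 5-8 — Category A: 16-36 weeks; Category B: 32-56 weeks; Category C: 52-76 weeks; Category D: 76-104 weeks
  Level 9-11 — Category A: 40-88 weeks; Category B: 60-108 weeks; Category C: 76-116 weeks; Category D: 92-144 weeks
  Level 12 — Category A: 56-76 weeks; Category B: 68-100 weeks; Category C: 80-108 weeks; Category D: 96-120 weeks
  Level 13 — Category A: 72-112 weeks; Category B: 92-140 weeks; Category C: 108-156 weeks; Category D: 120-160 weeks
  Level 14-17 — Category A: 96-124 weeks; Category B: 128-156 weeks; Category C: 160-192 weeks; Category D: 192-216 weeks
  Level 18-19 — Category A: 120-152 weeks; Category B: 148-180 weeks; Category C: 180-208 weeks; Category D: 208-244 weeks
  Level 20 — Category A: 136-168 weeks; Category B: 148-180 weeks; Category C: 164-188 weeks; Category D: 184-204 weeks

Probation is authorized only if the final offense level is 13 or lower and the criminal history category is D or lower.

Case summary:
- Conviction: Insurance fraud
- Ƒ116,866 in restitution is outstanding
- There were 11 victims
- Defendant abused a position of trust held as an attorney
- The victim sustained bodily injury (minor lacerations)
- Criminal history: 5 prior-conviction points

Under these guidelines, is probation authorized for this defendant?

Yes

Base offense level for insurance fraud: 4.
A2 applies (level before this adjustment is 4 < 16, so +1): 4 + 1 = 5.
A3 does not apply.
A4 applies: 5 + 1 = 6.
A6 applies: 6 + 2 = 8.
A8 applies (level before this adjustment is 8 < 11, so +1): 8 + 1 = 9.
Final offense level: 9.
Criminal history: 5 prior points → Category B (3-6).
Level 9 falls in the 9-11 band.
Grid: Level 9-11 × Category B = 60-108 weeks.
Probation check: level 9 ≤ 13 and category B ≤ D → eligible.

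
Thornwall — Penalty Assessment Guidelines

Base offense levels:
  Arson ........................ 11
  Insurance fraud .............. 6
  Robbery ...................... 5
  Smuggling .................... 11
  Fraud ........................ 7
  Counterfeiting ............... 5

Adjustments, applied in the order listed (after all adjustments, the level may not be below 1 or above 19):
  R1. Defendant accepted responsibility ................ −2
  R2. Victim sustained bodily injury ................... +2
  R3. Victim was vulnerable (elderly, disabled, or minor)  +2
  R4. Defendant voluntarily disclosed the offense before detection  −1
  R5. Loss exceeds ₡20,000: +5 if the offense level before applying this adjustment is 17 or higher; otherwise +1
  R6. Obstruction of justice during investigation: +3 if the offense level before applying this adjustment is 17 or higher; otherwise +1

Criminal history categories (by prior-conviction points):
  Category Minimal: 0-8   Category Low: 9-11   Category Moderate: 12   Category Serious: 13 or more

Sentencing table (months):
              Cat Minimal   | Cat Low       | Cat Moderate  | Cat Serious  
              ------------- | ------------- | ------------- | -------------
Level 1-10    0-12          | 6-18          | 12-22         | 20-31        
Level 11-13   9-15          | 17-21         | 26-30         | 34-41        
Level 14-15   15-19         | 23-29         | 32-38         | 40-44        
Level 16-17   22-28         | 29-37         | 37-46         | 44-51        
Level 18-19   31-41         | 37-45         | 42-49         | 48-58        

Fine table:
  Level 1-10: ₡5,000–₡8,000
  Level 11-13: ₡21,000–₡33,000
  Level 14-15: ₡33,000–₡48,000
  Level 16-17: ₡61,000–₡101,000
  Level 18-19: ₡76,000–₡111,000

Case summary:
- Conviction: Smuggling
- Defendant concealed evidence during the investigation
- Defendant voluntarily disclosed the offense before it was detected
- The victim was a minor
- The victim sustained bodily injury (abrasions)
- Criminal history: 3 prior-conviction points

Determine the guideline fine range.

Base offense level for smuggling: 11.
R2 applies: 11 + 2 = 13.
R3 applies: 13 + 2 = 15.
R4 applies: 15 − 1 = 14.
R6 applies (level before this adjustment is 14 < 17, so +1): 14 + 1 = 15.
Final offense level: 15.
Level 15 falls in the 14-15 band.
Fine table: Level 14-15 → ₡33,000–₡48,000.

₡33,000–₡48,000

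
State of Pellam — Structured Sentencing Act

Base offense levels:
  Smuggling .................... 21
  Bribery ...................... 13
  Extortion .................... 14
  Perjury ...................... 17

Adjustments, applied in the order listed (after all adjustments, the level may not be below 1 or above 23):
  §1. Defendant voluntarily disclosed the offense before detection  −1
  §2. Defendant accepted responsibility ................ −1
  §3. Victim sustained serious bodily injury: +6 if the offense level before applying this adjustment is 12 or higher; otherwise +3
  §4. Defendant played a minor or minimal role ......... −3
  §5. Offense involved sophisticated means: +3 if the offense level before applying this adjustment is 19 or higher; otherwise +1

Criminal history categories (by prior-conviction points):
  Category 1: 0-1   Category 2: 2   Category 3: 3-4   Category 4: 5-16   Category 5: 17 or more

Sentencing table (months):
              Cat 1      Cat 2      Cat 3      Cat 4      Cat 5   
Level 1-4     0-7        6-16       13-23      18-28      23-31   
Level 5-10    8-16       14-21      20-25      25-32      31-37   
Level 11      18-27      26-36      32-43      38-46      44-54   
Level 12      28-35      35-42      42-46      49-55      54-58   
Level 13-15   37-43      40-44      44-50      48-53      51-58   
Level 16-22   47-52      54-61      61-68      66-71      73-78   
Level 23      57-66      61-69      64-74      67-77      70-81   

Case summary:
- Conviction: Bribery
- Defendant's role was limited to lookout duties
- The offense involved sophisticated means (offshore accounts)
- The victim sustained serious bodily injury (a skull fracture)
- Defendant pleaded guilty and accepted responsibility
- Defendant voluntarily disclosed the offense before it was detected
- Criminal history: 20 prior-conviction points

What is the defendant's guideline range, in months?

Base offense level for bribery: 13.
§1 applies: 13 − 1 = 12.
§2 applies: 12 − 1 = 11.
§3 applies (level before this adjustment is 11 < 12, so +3): 11 + 3 = 14.
§4 applies: 14 − 3 = 11.
§5 applies (level before this adjustment is 11 < 19, so +1): 11 + 1 = 12.
Final offense level: 12.
Criminal history: 20 prior points → Category 5 (17+).
Level 12 falls in the 12 band.
Grid: Level 12 × Category 5 = 54-58 months.

54-58 months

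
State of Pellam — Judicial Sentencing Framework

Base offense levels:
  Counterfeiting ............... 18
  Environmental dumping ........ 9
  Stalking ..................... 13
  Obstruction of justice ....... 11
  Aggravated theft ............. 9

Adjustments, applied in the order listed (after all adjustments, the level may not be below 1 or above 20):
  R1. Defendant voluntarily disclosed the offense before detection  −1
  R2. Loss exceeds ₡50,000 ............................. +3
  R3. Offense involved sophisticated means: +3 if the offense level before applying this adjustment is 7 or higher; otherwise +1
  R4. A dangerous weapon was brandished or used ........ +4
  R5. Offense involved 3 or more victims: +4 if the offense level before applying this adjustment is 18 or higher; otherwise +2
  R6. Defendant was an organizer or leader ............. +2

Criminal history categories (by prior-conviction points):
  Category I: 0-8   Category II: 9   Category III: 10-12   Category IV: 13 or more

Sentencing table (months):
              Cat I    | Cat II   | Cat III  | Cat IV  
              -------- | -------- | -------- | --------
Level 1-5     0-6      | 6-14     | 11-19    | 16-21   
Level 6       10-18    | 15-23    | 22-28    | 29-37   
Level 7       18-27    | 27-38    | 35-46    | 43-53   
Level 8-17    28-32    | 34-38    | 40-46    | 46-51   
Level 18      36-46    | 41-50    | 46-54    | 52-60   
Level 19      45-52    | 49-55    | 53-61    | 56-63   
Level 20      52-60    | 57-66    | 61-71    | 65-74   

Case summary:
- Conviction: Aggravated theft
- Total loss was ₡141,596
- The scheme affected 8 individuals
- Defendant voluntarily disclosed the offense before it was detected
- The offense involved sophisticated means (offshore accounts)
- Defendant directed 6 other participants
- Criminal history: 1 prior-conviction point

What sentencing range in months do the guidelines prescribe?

Base offense level for aggravated theft: 9.
R1 applies: 9 − 1 = 8.
R2 applies: 8 + 3 = 11.
R3 applies (level before this adjustment is 11 ≥ 7, so +3): 11 + 3 = 14.
R4 does not apply.
R5 applies (level before this adjustment is 14 < 18, so +2): 14 + 2 = 16.
R6 applies: 16 + 2 = 18.
Final offense level: 18.
Criminal history: 1 prior point → Category I (0-8).
Level 18 falls in the 18 band.
Grid: Level 18 × Category I = 36-46 months.

36-46 months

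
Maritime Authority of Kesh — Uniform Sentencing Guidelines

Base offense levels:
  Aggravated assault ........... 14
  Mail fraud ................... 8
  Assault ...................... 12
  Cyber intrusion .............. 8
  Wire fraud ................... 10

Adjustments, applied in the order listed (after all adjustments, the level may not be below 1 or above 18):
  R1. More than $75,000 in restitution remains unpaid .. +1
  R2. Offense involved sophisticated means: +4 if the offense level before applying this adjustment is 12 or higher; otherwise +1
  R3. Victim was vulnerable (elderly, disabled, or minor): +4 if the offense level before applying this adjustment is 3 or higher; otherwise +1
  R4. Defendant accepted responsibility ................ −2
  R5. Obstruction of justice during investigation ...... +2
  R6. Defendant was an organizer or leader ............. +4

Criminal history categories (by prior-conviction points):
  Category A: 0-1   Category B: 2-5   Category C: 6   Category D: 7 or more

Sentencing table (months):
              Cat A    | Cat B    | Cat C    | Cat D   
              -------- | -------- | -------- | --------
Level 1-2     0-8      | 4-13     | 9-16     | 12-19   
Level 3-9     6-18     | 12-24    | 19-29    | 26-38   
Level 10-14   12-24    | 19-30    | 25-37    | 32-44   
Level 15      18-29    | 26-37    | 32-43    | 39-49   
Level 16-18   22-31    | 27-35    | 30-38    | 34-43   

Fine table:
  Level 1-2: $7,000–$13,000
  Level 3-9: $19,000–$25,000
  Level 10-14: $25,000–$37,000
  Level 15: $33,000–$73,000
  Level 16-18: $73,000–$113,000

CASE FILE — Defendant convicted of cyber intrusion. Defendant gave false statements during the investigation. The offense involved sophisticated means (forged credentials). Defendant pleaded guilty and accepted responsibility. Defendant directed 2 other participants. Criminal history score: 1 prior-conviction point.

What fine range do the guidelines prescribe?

$25,000–$37,000

Base offense level for cyber intrusion: 8.
R2 applies (level before this adjustment is 8 < 12, so +1): 8 + 1 = 9.
R4 applies: 9 − 2 = 7.
R5 applies: 7 + 2 = 9.
R6 applies: 9 + 4 = 13.
Final offense level: 13.
Level 13 falls in the 10-14 band.
Fine table: Level 10-14 → $25,000–$37,000.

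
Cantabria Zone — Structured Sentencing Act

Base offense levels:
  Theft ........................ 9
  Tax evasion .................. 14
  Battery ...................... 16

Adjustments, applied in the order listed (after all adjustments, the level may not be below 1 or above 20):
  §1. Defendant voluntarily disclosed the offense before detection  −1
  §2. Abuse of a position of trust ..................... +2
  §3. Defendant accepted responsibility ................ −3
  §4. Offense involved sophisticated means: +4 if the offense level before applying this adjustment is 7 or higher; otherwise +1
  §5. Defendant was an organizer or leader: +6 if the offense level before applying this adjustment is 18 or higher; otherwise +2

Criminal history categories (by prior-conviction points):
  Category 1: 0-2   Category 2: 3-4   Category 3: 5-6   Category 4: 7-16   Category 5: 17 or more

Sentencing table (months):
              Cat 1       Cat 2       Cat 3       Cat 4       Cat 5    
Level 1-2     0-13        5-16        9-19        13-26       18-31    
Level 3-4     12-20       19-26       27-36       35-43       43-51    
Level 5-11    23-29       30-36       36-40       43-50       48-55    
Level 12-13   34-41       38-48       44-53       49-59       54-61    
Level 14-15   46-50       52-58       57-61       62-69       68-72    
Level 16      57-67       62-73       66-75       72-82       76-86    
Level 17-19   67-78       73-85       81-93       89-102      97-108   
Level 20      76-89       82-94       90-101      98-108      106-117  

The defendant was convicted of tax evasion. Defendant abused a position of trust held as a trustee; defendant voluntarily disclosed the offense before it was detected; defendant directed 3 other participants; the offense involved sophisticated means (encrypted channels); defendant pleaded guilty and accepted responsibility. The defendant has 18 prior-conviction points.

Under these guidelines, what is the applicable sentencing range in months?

Base offense level for tax evasion: 14.
§1 applies: 14 − 1 = 13.
§2 applies: 13 + 2 = 15.
§3 applies: 15 − 3 = 12.
§4 applies (level before this adjustment is 12 ≥ 7, so +4): 12 + 4 = 16.
§5 applies (level before this adjustment is 16 < 18, so +2): 16 + 2 = 18.
Final offense level: 18.
Criminal history: 18 prior points → Category 5 (17+).
Level 18 falls in the 17-19 band.
Grid: Level 17-19 × Category 5 = 97-108 months.

97-108 months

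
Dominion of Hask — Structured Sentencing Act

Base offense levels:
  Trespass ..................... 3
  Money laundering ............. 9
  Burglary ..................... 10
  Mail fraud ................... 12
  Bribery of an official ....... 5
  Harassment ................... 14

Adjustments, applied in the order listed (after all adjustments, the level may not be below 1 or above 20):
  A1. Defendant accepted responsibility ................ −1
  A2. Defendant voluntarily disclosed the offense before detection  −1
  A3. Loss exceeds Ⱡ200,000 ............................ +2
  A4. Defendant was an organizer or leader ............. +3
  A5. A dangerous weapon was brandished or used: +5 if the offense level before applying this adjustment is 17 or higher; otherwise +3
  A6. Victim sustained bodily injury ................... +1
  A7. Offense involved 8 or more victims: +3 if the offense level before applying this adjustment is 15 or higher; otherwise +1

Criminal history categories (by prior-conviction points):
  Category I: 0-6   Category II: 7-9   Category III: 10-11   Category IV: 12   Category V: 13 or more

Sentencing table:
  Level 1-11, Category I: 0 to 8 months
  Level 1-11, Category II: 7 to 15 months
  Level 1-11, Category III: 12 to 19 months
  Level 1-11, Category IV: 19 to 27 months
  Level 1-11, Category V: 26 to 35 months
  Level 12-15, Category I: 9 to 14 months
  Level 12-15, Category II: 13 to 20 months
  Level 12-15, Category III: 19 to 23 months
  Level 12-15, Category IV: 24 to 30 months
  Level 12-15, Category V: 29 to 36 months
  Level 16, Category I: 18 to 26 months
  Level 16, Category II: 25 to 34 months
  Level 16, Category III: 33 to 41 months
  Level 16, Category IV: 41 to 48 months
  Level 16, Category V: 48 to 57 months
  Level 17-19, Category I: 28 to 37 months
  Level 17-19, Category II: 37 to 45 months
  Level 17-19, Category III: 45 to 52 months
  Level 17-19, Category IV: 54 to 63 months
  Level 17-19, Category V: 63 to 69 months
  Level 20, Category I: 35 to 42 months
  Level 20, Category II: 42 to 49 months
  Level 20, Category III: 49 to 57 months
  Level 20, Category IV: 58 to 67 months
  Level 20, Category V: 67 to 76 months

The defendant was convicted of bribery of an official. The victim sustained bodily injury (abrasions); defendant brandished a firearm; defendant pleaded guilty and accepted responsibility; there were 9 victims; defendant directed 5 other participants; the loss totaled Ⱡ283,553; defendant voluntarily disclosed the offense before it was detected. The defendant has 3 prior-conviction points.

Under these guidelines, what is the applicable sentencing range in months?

Base offense level for bribery of an official: 5.
A1 applies: 5 − 1 = 4.
A2 applies: 4 − 1 = 3.
A3 applies: 3 + 2 = 5.
A4 applies: 5 + 3 = 8.
A5 applies (level before this adjustment is 8 < 17, so +3): 8 + 3 = 11.
A6 applies: 11 + 1 = 12.
A7 applies (level before this adjustment is 12 < 15, so +1): 12 + 1 = 13.
Final offense level: 13.
Criminal history: 3 prior points → Category I (0-6).
Level 13 falls in the 12-15 band.
Grid: Level 12-15 × Category I = 9-14 months.

9-14 months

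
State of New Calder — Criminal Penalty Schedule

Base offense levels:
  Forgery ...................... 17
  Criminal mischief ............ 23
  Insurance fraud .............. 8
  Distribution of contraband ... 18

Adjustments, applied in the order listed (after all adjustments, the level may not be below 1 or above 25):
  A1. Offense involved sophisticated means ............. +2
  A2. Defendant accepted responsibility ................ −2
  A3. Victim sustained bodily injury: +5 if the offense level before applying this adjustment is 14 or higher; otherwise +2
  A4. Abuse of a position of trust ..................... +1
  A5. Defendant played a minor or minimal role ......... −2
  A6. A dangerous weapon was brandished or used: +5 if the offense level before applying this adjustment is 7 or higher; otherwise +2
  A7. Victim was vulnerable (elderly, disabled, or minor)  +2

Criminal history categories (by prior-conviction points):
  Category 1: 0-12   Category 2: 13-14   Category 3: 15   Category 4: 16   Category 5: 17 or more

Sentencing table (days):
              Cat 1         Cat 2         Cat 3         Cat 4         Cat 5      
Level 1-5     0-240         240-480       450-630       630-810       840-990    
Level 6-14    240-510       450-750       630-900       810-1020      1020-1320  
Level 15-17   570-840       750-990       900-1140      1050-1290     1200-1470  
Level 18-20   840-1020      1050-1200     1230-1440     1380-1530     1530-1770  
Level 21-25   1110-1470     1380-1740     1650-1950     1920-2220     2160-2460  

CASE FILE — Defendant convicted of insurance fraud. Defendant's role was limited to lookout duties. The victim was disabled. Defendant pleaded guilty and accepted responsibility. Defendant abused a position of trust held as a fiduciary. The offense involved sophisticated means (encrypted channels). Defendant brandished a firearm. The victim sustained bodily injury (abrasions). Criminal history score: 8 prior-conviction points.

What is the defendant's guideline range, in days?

Base offense level for insurance fraud: 8.
A1 applies: 8 + 2 = 10.
A2 applies: 10 − 2 = 8.
A3 applies (level before this adjustment is 8 < 14, so +2): 8 + 2 = 10.
A4 applies: 10 + 1 = 11.
A5 applies: 11 − 2 = 9.
A6 applies (level before this adjustment is 9 ≥ 7, so +5): 9 + 5 = 14.
A7 applies: 14 + 2 = 16.
Final offense level: 16.
Criminal history: 8 prior points → Category 1 (0-12).
Level 16 falls in the 15-17 band.
Grid: Level 15-17 × Category 1 = 570-840 days.

570-840 days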